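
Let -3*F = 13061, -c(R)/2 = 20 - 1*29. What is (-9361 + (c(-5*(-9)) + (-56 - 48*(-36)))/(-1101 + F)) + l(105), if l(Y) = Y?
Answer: -75735127/8182 ≈ -9256.3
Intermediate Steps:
c(R) = 18 (c(R) = -2*(20 - 1*29) = -2*(20 - 29) = -2*(-9) = 18)
F = -13061/3 (F = -⅓*13061 = -13061/3 ≈ -4353.7)
(-9361 + (c(-5*(-9)) + (-56 - 48*(-36)))/(-1101 + F)) + l(105) = (-9361 + (18 + (-56 - 48*(-36)))/(-1101 - 13061/3)) + 105 = (-9361 + (18 + (-56 + 1728))/(-16364/3)) + 105 = (-9361 + (18 + 1672)*(-3/16364)) + 105 = (-9361 + 1690*(-3/16364)) + 105 = (-9361 - 2535/8182) + 105 = -76594237/8182 + 105 = -75735127/8182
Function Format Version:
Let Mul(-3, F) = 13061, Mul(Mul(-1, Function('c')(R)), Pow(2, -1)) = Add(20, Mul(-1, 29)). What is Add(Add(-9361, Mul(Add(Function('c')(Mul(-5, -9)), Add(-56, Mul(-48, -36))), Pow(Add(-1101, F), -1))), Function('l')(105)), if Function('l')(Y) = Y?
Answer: Rational(-75735127, 8182) ≈ -9256.3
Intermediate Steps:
Function('c')(R) = 18 (Function('c')(R) = Mul(-2, Add(20, Mul(-1, 29))) = Mul(-2, Add(20, -29)) = Mul(-2, -9) = 18)
F = Rational(-13061, 3) (F = Mul(Rational(-1, 3), 13061) = Rational(-13061, 3) ≈ -4353.7)
Add(Add(-9361, Mul(Add(Function('c')(Mul(-5, -9)), Add(-56, Mul(-48, -36))), Pow(Add(-1101, F), -1))), Function('l')(105)) = Add(Add(-9361, Mul(Add(18, Add(-56, Mul(-48, -36))), Pow(Add(-1101, Rational(-13061, 3)), -1))), 105) = Add(Add(-9361, Mul(Add(18, Add(-56, 1728)), Pow(Rational(-16364, 3), -1))), 105) = Add(Add(-9361, Mul(Add(18, 1672), Rational(-3, 16364))), 105) = Add(Add(-9361, Mul(1690, Rational(-3, 16364))), 105) = Add(Add(-9361, Rational(-2535, 8182)), 105) = Add(Rational(-76594237, 8182), 105) = Rational(-75735127, 8182)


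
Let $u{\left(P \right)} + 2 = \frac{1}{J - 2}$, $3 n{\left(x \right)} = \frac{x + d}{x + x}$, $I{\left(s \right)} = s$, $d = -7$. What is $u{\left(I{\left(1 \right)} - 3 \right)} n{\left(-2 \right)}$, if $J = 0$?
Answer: $- \frac{15}{8} \approx -1.875$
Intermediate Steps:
$n{\left(x \right)} = \frac{-7 + x}{6 x}$ ($n{\left(x \right)} = \frac{\left(x - 7\right) \frac{1}{x + x}}{3} = \frac{\left(-7 + x\right) \frac{1}{2 x}}{3} = \frac{\frac{1}{2} \frac{1}{x} \left(-7 + x\right)}{3} = \frac{-7 + x}{6 x}$)
$u{\left(P \right)} = - \frac{5}{2}$ ($u{\left(P \right)} = -2 + \frac{1}{0 - 2} = -2 + \frac{1}{-2} = -2 - \frac{1}{2} = - \frac{5}{2}$)
$u{\left(I{\left(1 \right)} - 3 \right)} n{\left(-2 \right)} = - \frac{5 \frac{-7 - 2}{6 \left(-2\right)}}{2} = - \frac{5 \cdot \frac{1}{6} \left(- \frac{1}{2}\right) \left(-9\right)}{2} = \left(- \frac{5}{2}\right) \frac{3}{4} = - \frac{15}{8}$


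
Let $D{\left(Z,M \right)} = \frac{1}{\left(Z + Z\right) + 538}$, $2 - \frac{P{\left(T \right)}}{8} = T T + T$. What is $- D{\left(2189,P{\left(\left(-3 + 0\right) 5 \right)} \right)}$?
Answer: $- \frac{1}{4916} \approx -0.00020342$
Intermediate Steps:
$P{\left(T \right)} = 16 - 8 T - 8 T^{2}$ ($P{\left(T \right)} = 16 - 8 \left(T T + T\right) = 16 - 8 \left(T^{2} + T\right) = 16 - 8 \left(T + T^{2}\right) = 16 - \left(8 T + 8 T^{2}\right) = 16 - 8 T - 8 T^{2}$)
$D{\left(Z,M \right)} = \frac{1}{538 + 2 Z}$ ($D{\left(Z,M \right)} = \frac{1}{2 Z + 538} = \frac{1}{538 + 2 Z}$)
$- D{\left(2189,P{\left(\left(-3 + 0\right) 5 \right)} \right)} = - \frac{1}{2 \left(269 + 2189\right)} = - \frac{1}{2 \cdot 2458} = \left(-1\right) \frac{1}{4916} = - \frac{1}{4916}$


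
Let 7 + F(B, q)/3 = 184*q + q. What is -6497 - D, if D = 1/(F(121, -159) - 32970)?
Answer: -787670291/121236 ≈ -6497.0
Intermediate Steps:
F(B, q) = -21 + 555*q (F(B, q) = -21 + 3*(184*q + q) = -21 + 3*(185*q) = -21 + 555*q)
D = -1/121236 (D = 1/((-21 + 555*(-159)) - 32970) = 1/((-21 - 88245) - 32970) = 1/(-88266 - 32970) = 1/(-121236) = -1/121236 ≈ -8.2484e-6)
-6497 - D = -6497 - 1*(-1/121236) = -6497 + 1/121236 = -787670291/121236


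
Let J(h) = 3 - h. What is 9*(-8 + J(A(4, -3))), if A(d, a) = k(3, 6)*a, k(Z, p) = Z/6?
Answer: -63/2 ≈ -31.500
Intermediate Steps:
k(Z, p) = Z/6 (k(Z, p) = Z*(⅙) = Z/6)
A(d, a) = a/2 (A(d, a) = ((⅙)*3)*a = a/2)
9*(-8 + J(A(4, -3))) = 9*(-8 + (3 - (-3)/2)) = 9*(-8 + (3 - 1*(-3/2))) = 9*(-8 + (3 + 3/2)) = 9*(-8 + 9/2) = 9*(-7/2) = -63/2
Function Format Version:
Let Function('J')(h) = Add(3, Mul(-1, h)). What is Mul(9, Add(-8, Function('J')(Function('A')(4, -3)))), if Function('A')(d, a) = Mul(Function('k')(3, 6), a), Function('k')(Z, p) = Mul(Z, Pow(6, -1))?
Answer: Rational(-63, 2) ≈ -31.500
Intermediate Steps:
Function('k')(Z, p) = Mul(Rational(1, 6), Z) (Function('k')(Z, p) = Mul(Z, Rational(1, 6)) = Mul(Rational(1, 6), Z))
Function('A')(d, a) = Mul(Rational(1, 2), a) (Function('A')(d, a) = Mul(Mul(Rational(1, 6), 3), a) = Mul(Rational(1, 2), a))
Mul(9, Add(-8, Function('J')(Function('A')(4, -3)))) = Mul(9, Add(-8, Add(3, Mul(-1, Mul(Rational(1, 2), -3))))) = Mul(9, Add(-8, Add(3, Mul(-1, Rational(-3, 2))))) = Mul(9, Add(-8, Add(3, Rational(3, 2)))) = Mul(9, Add(-8, Rational(9, 2))) = Mul(9, Rational(-7, 2)) = Rational(-63, 2)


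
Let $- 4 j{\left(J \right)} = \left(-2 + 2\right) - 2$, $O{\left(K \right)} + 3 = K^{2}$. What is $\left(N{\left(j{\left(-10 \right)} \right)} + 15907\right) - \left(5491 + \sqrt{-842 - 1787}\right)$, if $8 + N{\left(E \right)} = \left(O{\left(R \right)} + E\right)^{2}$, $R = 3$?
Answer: $\frac{41801}{4} - i \sqrt{2629} \approx 10450.0 - 51.274 i$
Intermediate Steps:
$O{\left(K \right)} = -3 + K^{2}$
$j{\left(J \right)} = \frac{1}{2}$ ($j{\left(J \right)} = - \frac{\left(-2 + 2\right) - 2}{4} = - \frac{0 - 2}{4} = \left(- \frac{1}{4}\right) \left(-2\right) = \frac{1}{2}$)
$N{\left(E \right)} = -8 + \left(6 + E\right)^{2}$ ($N{\left(E \right)} = -8 + \left(\left(-3 + 3^{2}\right) + E\right)^{2} = -8 + \left(\left(-3 + 9\right) + E\right)^{2} = -8 + \left(6 + E\right)^{2}$)
$\left(N{\left(j{\left(-10 \right)} \right)} + 15907\right) - \left(5491 + \sqrt{-842 - 1787}\right) = \left(\left(-8 + \left(6 + \frac{1}{2}\right)^{2}\right) + 15907\right) - \left(5491 + \sqrt{-842 - 1787}\right) = \left(\left(-8 + \left(\frac{13}{2}\right)^{2}\right) + 15907\right) - \left(5491 + \sqrt{-2629}\right) = \left(\left(-8 + \frac{169}{4}\right) + 15907\right) - \left(5491 + i \sqrt{2629}\right) = \left(\frac{137}{4} + 15907\right) - \left(5491 + i \sqrt{2629}\right) = \frac{63765}{4} - \left(5491 + i \sqrt{2629}\right) = \frac{41801}{4} - i \sqrt{2629}$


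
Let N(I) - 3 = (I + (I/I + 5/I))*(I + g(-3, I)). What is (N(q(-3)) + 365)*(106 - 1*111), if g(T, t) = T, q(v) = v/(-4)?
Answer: -27925/16 ≈ -1745.3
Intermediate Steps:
q(v) = -v/4 (q(v) = v*(-¼) = -v/4)
N(I) = 3 + (-3 + I)*(1 + I + 5/I) (N(I) = 3 + (I + (I/I + 5/I))*(I - 3) = 3 + (I + (1 + 5/I))*(-3 + I) = 3 + (1 + I + 5/I)*(-3 + I) = 3 + (-3 + I)*(1 + I + 5/I))
(N(q(-3)) + 365)*(106 - 1*111) = ((5 + (-¼*(-3))² - 15/((-¼*(-3))) - (-1)*(-3)/2) + 365)*(106 - 1*111) = ((5 + (¾)² - 15/¾ - 2*¾) + 365)*(106 - 111) = ((5 + 9/16 - 15*4/3 - 3/2) + 365)*(-5) = ((5 + 9/16 - 20 - 3/2) + 365)*(-5) = (-255/16 + 365)*(-5) = (5585/16)*(-5) = -27925/16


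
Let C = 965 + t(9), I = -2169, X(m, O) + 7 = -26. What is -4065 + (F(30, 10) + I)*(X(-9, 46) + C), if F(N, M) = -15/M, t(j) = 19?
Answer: -4136421/2 ≈ -2.0682e+6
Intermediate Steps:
X(m, O) = -33 (X(m, O) = -7 - 26 = -33)
C = 984 (C = 965 + 19 = 984)
-4065 + (F(30, 10) + I)*(X(-9, 46) + C) = -4065 + (-15/10 - 2169)*(-33 + 984) = -4065 + (-15*1/10 - 2169)*951 = -4065 + (-3/2 - 2169)*951 = -4065 - 4341/2*951 = -4065 - 4128291/2 = -4136421/2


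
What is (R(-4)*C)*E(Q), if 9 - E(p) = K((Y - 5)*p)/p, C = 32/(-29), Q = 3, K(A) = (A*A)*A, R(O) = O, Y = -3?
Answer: 590976/29 ≈ 20378.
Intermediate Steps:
K(A) = A³ (K(A) = A²*A = A³)
C = -32/29 (C = 32*(-1/29) = -32/29 ≈ -1.1034)
E(p) = 9 + 512*p² (E(p) = 9 - ((-3 - 5)*p)³/p = 9 - (-8*p)³/p = 9 - (-512*p³)/p = 9 - (-512)*p² = 9 + 512*p²)
(R(-4)*C)*E(Q) = (-4*(-32/29))*(9 + 512*3²) = 128*(9 + 512*9)/29 = 128*(9 + 4608)/29 = (128/29)*4617 = 590976/29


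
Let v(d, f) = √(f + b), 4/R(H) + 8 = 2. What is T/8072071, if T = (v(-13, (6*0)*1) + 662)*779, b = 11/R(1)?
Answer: 515698/8072071 + 779*I*√66/16144142 ≈ 0.063887 + 0.00039201*I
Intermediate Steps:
R(H) = -⅔ (R(H) = 4/(-8 + 2) = 4/(-6) = 4*(-⅙) = -⅔)
b = -33/2 (b = 11/(-⅔) = 11*(-3/2) = -33/2 ≈ -16.500)
v(d, f) = √(-33/2 + f) (v(d, f) = √(f - 33/2) = √(-33/2 + f))
T = 515698 + 779*I*√66/2 (T = (√(-66 + 4*((6*0)*1))/2 + 662)*779 = (√(-66 + 4*(0*1))/2 + 662)*779 = (√(-66 + 4*0)/2 + 662)*779 = (√(-66 + 0)/2 + 662)*779 = (√(-66)/2 + 662)*779 = ((I*√66)/2 + 662)*779 = (I*√66/2 + 662)*779 = (662 + I*√66/2)*779 = 515698 + 779*I*√66/2 ≈ 5.157e+5 + 3164.3*I)
T/8072071 = (515698 + 779*I*√66/2)/8072071 = (515698 + 779*I*√66/2)*(1/8072071) = 515698/8072071 + 779*I*√66/16144142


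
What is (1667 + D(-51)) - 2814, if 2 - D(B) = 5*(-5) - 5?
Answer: -1115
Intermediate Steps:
D(B) = 32 (D(B) = 2 - (5*(-5) - 5) = 2 - (-25 - 5) = 2 - 1*(-30) = 2 + 30 = 32)
(1667 + D(-51)) - 2814 = (1667 + 32) - 2814 = 1699 - 2814 = -1115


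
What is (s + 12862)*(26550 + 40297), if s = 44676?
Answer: 3846242686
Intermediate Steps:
(s + 12862)*(26550 + 40297) = (44676 + 12862)*(26550 + 40297) = 57538*66847 = 3846242686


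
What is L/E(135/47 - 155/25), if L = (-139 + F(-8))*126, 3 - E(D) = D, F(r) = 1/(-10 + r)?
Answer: -4117435/1487 ≈ -2769.0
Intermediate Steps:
E(D) = 3 - D
L = -17521 (L = (-139 + 1/(-10 - 8))*126 = (-139 + 1/(-18))*126 = (-139 - 1/18)*126 = -2503/18*126 = -17521)
L/E(135/47 - 155/25) = -17521/(3 - (135/47 - 155/25)) = -17521/(3 - (135*(1/47) - 155*1/25)) = -17521/(3 - (135/47 - 31/5)) = -17521/(3 - 1*(-782/235)) = -17521/(3 + 782/235) = -17521/1487/235 = -17521*235/1487 = -4117435/1487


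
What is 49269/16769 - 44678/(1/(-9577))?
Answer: 7175139992683/16769 ≈ 4.2788e+8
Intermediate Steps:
49269/16769 - 44678/(1/(-9577)) = 49269*(1/16769) - 44678/(-1/9577) = 49269/16769 - 44678*(-9577) = 49269/16769 + 427881206 = 7175139992683/16769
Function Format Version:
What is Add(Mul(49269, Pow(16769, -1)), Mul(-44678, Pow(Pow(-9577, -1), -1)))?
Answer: Rational(7175139992683, 16769) ≈ 4.2788e+8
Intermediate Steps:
Add(Mul(49269, Pow(16769, -1)), Mul(-44678, Pow(Pow(-9577, -1), -1))) = Add(Mul(49269, Rational(1, 16769)), Mul(-44678, Pow(Rational(-1, 9577), -1))) = Add(Rational(49269, 16769), Mul(-44678, -9577)) = Add(Rational(49269, 16769), 427881206) = Rational(7175139992683, 16769)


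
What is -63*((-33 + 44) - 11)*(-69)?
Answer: 0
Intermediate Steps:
-63*((-33 + 44) - 11)*(-69) = -63*(11 - 11)*(-69) = -63*0*(-69) = 0*(-69) = 0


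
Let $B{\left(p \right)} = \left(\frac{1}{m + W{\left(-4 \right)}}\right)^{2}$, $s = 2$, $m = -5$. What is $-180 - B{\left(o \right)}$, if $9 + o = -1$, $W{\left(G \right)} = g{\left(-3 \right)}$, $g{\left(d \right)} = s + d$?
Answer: $- \frac{6481}{36} \approx -180.03$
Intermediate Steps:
$g{\left(d \right)} = 2 + d$
$W{\left(G \right)} = -1$ ($W{\left(G \right)} = 2 - 3 = -1$)
$o = -10$ ($o = -9 - 1 = -10$)
$B{\left(p \right)} = \frac{1}{36}$ ($B{\left(p \right)} = \left(\frac{1}{-5 - 1}\right)^{2} = \left(\frac{1}{-6}\right)^{2} = \left(- \frac{1}{6}\right)^{2} = \frac{1}{36}$)
$-180 - B{\left(o \right)} = -180 - \frac{1}{36} = - \frac{6481}{36}$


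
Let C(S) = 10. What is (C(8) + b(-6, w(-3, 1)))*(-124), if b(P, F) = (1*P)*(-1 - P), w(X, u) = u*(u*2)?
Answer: 2480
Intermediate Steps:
w(X, u) = 2*u² (w(X, u) = u*(2*u) = 2*u²)
b(P, F) = P*(-1 - P)
(C(8) + b(-6, w(-3, 1)))*(-124) = (10 - 1*(-6)*(1 - 6))*(-124) = (10 - 1*(-6)*(-5))*(-124) = (10 - 30)*(-124) = -20*(-124) = 2480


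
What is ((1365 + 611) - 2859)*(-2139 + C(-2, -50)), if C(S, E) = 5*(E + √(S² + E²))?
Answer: 2109487 - 8830*√626 ≈ 1.8886e+6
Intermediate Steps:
C(S, E) = 5*E + 5*√(E² + S²) (C(S, E) = 5*(E + √(E² + S²)) = 5*E + 5*√(E² + S²))
((1365 + 611) - 2859)*(-2139 + C(-2, -50)) = ((1365 + 611) - 2859)*(-2139 + (5*(-50) + 5*√((-50)² + (-2)²))) = (1976 - 2859)*(-2139 + (-250 + 5*√(2500 + 4))) = -883*(-2139 + (-250 + 5*√2504)) = -883*(-2139 + (-250 + 5*(2*√626))) = -883*(-2139 + (-250 + 10*√626)) = -883*(-2389 + 10*√626) = 2109487 - 8830*√626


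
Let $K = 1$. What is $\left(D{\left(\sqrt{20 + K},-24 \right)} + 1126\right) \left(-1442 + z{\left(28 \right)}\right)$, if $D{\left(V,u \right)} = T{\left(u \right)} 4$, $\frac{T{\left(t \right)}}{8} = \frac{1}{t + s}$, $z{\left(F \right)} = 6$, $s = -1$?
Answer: $- \frac{40377448}{25} \approx -1.6151 \cdot 10^{6}$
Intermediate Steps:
$T{\left(t \right)} = \frac{8}{-1 + t}$ ($T{\left(t \right)} = \frac{8}{t - 1} = \frac{8}{-1 + t}$)
$D{\left(V,u \right)} = \frac{32}{-1 + u}$ ($D{\left(V,u \right)} = \frac{8}{-1 + u} 4 = \frac{32}{-1 + u}$)
$\left(D{\left(\sqrt{20 + K},-24 \right)} + 1126\right) \left(-1442 + z{\left(28 \right)}\right) = \left(\frac{32}{-1 - 24} + 1126\right) \left(-1442 + 6\right) = \left(\frac{32}{-25} + 1126\right) \left(-1436\right) = \left(32 \left(- \frac{1}{25}\right) + 1126\right) \left(-1436\right) = \left(- \frac{32}{25} + 1126\right) \left(-1436\right) = \frac{28118}{25} \left(-1436\right) = - \frac{40377448}{25}$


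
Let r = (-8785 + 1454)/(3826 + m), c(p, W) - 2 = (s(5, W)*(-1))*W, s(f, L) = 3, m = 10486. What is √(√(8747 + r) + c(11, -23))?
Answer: √(908947964 + 1789*√447893084674)/3578 ≈ 12.827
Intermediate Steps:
c(p, W) = 2 - 3*W (c(p, W) = 2 + (3*(-1))*W = 2 - 3*W)
r = -7331/14312 (r = (-8785 + 1454)/(3826 + 10486) = -7331/14312 ≈ -0.51223)
√(√(8747 + r) + c(11, -23)) = √(√(8747 - 7331/14312) + (2 - 3*(-23))) = √(√(125179733/14312) + (2 + 69)) = √(√447893084674/7156 + 71) = √(71 + √447893084674/7156)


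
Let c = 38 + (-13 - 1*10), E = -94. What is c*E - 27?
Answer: -1437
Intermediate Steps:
c = 15 (c = 38 + (-13 - 10) = 38 - 23 = 15)
c*E - 27 = 15*(-94) - 27 = -1410 - 27 = -1437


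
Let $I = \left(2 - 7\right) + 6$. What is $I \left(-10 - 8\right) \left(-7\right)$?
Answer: $126$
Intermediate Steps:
$I = 1$ ($I = -5 + 6 = 1$)
$I \left(-10 - 8\right) \left(-7\right) = 1 \left(-10 - 8\right) \left(-7\right) = 1 \left(-18\right) \left(-7\right) = \left(-18\right) \left(-7\right) = 126$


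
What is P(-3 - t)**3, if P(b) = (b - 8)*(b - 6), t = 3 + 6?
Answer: 46656000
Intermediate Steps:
t = 9
P(b) = (-8 + b)*(-6 + b)
P(-3 - t)**3 = (48 + (-3 - 1*9)**2 - 14*(-3 - 1*9))**3 = (48 + (-3 - 9)**2 - 14*(-3 - 9))**3 = (48 + (-12)**2 - 14*(-12))**3 = (48 + 144 + 168)**3 = 360**3 = 46656000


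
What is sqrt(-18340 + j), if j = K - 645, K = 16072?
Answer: I*sqrt(2913) ≈ 53.972*I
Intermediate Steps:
j = 15427 (j = 16072 - 645 = 15427)
sqrt(-18340 + j) = sqrt(-18340 + 15427) = sqrt(-2913) = I*sqrt(2913)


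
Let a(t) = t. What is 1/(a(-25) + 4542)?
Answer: 1/4517 ≈ 0.00022139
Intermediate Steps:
1/(a(-25) + 4542) = 1/(-25 + 4542) = 1/4517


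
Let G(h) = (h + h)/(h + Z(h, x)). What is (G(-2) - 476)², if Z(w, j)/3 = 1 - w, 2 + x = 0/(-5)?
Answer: 11128896/49 ≈ 2.2712e+5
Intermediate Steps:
x = -2 (x = -2 + 0/(-5) = -2 + 0*(-⅕) = -2 + 0 = -2)
Z(w, j) = 3 - 3*w (Z(w, j) = 3*(1 - w) = 3 - 3*w)
G(h) = 2*h/(3 - 2*h) (G(h) = (h + h)/(h + (3 - 3*h)) = (2*h)/(3 - 2*h) = 2*h/(3 - 2*h))
(G(-2) - 476)² = (-2*(-2)/(-3 + 2*(-2)) - 476)² = (-2*(-2)/(-3 - 4) - 476)² = (-2*(-2)/(-7) - 476)² = (-2*(-2)*(-⅐) - 476)² = (-4/7 - 476)² = (-3336/7)² = 11128896/49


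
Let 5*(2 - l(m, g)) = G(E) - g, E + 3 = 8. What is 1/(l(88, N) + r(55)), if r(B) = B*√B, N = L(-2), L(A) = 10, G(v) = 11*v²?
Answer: 51/163774 + 55*√55/163774 ≈ 0.0028020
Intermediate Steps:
E = 5 (E = -3 + 8 = 5)
N = 10
l(m, g) = -53 + g/5 (l(m, g) = 2 - (11*5² - g)/5 = 2 - (11*25 - g)/5 = 2 - (275 - g)/5 = 2 + (-55 + g/5) = -53 + g/5)
r(B) = B^(3/2)
1/(l(88, N) + r(55)) = 1/((-53 + (⅕)*10) + 55^(3/2)) = 1/((-53 + 2) + 55*√55) = 1/(-51 + 55*√55)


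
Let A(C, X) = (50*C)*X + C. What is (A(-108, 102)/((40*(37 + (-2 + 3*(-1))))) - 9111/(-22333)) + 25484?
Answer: 179049993469/7146560 ≈ 25054.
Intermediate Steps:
A(C, X) = C + 50*C*X (A(C, X) = 50*C*X + C = C + 50*C*X)
(A(-108, 102)/((40*(37 + (-2 + 3*(-1))))) - 9111/(-22333)) + 25484 = ((-108*(1 + 50*102))/((40*(37 + (-2 + 3*(-1))))) - 9111/(-22333)) + 25484 = ((-108*(1 + 5100))/((40*(37 + (-2 - 3)))) - 9111*(-1/22333)) + 25484 = ((-108*5101)/((40*(37 - 5))) + 9111/22333) + 25484 = (-550908/(40*32) + 9111/22333) + 25484 = (-550908/1280 + 9111/22333) + 25484 = (-550908*1/1280 + 9111/22333) + 25484 = (-137727/320 + 9111/22333) + 25484 = -3072941571/7146560 + 25484 = 179049993469/7146560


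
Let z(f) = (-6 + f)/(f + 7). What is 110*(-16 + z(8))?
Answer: -5236/3 ≈ -1745.3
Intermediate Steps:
z(f) = (-6 + f)/(7 + f)
110*(-16 + z(8)) = 110*(-16 + (-6 + 8)/(7 + 8)) = 110*(-16 + 2/15) = 110*(-238/15) = -5236/3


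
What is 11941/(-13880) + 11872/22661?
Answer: -105811641/314534680 ≈ -0.33641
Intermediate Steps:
11941/(-13880) + 11872/22661 = 11941*(-1/13880) + 11872*(1/22661) = -11941/13880 + 11872/22661 = -105811641/314534680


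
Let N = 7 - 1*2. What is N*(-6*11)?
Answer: -330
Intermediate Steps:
N = 5 (N = 7 - 2 = 5)
N*(-6*11) = 5*(-6*11) = 5*(-66) = -330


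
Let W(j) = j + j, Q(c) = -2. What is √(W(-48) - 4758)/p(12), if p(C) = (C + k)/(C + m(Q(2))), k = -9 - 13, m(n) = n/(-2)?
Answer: -13*I*√4854/10 ≈ -90.572*I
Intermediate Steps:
m(n) = -n/2 (m(n) = n*(-½) = -n/2)
W(j) = 2*j
k = -22
p(C) = (-22 + C)/(1 + C) (p(C) = (C - 22)/(C - ½*(-2)) = (-22 + C)/(C + 1) = (-22 + C)/(1 + C))
√(W(-48) - 4758)/p(12) = √(2*(-48) - 4758)/(((-22 + 12)/(1 + 12))) = √(-96 - 4758)/((-10/13)) = √(-4854)/(((1/13)*(-10))) = (I*√4854)/(-10/13) = (I*√4854)*(-13/10) = -13*I*√4854/10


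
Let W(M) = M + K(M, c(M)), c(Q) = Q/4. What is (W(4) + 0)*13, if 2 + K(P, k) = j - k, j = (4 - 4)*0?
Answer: 13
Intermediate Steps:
j = 0 (j = 0*0 = 0)
c(Q) = Q/4 (c(Q) = Q*(¼) = Q/4)
K(P, k) = -2 - k (K(P, k) = -2 + (0 - k) = -2 - k)
W(M) = -2 + 3*M/4 (W(M) = M + (-2 - M/4) = -2 + 3*M/4)
(W(4) + 0)*13 = ((-2 + (¾)*4) + 0)*13 = ((-2 + 3) + 0)*13 = (1 + 0)*13 = 1*13 = 13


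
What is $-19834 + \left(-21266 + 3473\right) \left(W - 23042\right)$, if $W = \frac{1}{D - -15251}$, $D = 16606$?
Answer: $\frac{4353433960237}{10619} \approx 4.0997 \cdot 10^{8}$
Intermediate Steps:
$W = \frac{1}{31857}$ ($W = \frac{1}{16606 - -15251} = \frac{1}{16606 + 15251} = \frac{1}{31857} \approx 3.139 \cdot 10^{-5}$)
$-19834 + \left(-21266 + 3473\right) \left(W - 23042\right) = -19834 + \left(-21266 + 3473\right) \left(\frac{1}{31857} - 23042\right) = -19834 - - \frac{4353644577483}{10619} = -19834 + \frac{4353644577483}{10619} = \frac{4353433960237}{10619}$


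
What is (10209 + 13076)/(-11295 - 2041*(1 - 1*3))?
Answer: -23285/7213 ≈ -3.2282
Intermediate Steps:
(10209 + 13076)/(-11295 - 2041*(1 - 1*3)) = 23285/(-11295 - 2041*(1 - 3)) = 23285/(-11295 - 2041*(-2)) = 23285/(-11295 + 4082) = 23285/(-7213) = 23285*(-1/7213) = -23285/7213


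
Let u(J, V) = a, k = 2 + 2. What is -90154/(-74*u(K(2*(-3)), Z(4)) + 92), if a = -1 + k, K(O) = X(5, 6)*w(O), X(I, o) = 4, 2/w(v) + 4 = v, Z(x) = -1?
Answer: 45077/65 ≈ 693.49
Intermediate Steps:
w(v) = 2/(-4 + v)
K(O) = 8/(-4 + O) (K(O) = 4*(2/(-4 + O)) = 8/(-4 + O))
k = 4
a = 3 (a = -1 + 4 = 3)
u(J, V) = 3
-90154/(-74*u(K(2*(-3)), Z(4)) + 92) = -90154/(-74*3 + 92) = -90154/(-222 + 92) = -90154/(-130) = -90154*(-1/130) = 45077/65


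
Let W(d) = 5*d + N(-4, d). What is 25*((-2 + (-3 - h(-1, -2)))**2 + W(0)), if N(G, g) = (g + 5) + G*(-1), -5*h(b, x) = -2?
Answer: 954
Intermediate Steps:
h(b, x) = 2/5 (h(b, x) = -1/5*(-2) = 2/5)
N(G, g) = 5 + g - G (N(G, g) = (5 + g) - G = 5 + g - G)
W(d) = 9 + 6*d (W(d) = 5*d + (5 + d - 1*(-4)) = 5*d + (5 + d + 4) = 5*d + (9 + d) = 9 + 6*d)
25*((-2 + (-3 - h(-1, -2)))**2 + W(0)) = 25*((-2 + (-3 - 1*2/5))**2 + (9 + 6*0)) = 25*((-2 + (-3 - 2/5))**2 + (9 + 0)) = 25*((-2 - 17/5)**2 + 9) = 25*((-27/5)**2 + 9) = 25*(729/25 + 9) = 25*(954/25) = 954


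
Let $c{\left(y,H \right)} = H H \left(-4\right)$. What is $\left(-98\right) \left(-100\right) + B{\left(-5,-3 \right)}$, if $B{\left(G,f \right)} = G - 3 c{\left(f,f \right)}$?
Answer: $9903$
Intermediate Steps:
$c{\left(y,H \right)} = - 4 H^{2}$ ($c{\left(y,H \right)} = H^{2} \left(-4\right) = - 4 H^{2}$)
$B{\left(G,f \right)} = G + 12 f^{2}$ ($B{\left(G,f \right)} = G - 3 \left(- 4 f^{2}\right) = G + 12 f^{2}$)
$\left(-98\right) \left(-100\right) + B{\left(-5,-3 \right)} = \left(-98\right) \left(-100\right) - \left(5 - 12 \left(-3\right)^{2}\right) = 9800 + \left(-5 + 12 \cdot 9\right) = 9800 + \left(-5 + 108\right) = 9800 + 103 = 9903$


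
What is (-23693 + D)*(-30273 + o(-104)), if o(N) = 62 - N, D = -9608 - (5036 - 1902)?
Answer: 1096948545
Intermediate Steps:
D = -12742 (D = -9608 - 1*3134 = -9608 - 3134 = -12742)
(-23693 + D)*(-30273 + o(-104)) = (-23693 - 12742)*(-30273 + (62 - 1*(-104))) = -36435*(-30273 + (62 + 104)) = -36435*(-30273 + 166) = -36435*(-30107) = 1096948545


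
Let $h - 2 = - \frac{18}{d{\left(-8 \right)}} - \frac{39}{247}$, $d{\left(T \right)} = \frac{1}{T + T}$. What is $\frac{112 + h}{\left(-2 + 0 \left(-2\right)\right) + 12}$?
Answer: $\frac{1527}{38} \approx 40.184$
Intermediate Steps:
$d{\left(T \right)} = \frac{1}{2 T}$
$h = \frac{5507}{19}$ ($h = 2 - \left(-288 + \frac{3}{19}\right) = 2 - \left(\frac{3}{19} + \frac{18}{\frac{1}{2} \left(- \frac{1}{8}\right)}\right) = 2 - \left(\frac{3}{19} + \frac{18}{- \frac{1}{16}}\right) = 2 - - \frac{5469}{19} = 2 + \left(288 - \frac{3}{19}\right) = 2 + \frac{5469}{19} = \frac{5507}{19} \approx 289.84$)
$\frac{112 + h}{\left(-2 + 0 \left(-2\right)\right) + 12} = \frac{112 + \frac{5507}{19}}{\left(-2 + 0 \left(-2\right)\right) + 12} = \frac{7635}{19 \left(\left(-2 + 0\right) + 12\right)} = \frac{7635}{19 \left(-2 + 12\right)} = \frac{7635}{19 \cdot 10} = \frac{7635}{19} \cdot \frac{1}{10} = \frac{1527}{38}$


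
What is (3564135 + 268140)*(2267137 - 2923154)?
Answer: -2514037548675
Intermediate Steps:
(3564135 + 268140)*(2267137 - 2923154) = 3832275*(-656017) = -2514037548675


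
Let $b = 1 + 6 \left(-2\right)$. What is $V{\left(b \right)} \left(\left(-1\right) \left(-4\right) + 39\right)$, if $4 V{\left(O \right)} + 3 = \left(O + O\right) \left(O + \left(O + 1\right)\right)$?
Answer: $\frac{19737}{4} \approx 4934.3$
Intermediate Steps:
$b = -11$ ($b = 1 - 12 = -11$)
$V{\left(O \right)} = - \frac{3}{4} + \frac{O \left(1 + 2 O\right)}{2}$ ($V{\left(O \right)} = - \frac{3}{4} + \frac{\left(O + O\right) \left(O + \left(O + 1\right)\right)}{4} = - \frac{3}{4} + \frac{2 O \left(O + \left(1 + O\right)\right)}{4} = - \frac{3}{4} + \frac{2 O \left(1 + 2 O\right)}{4} = - \frac{3}{4} + \frac{O \left(1 + 2 O\right)}{2}$)
$V{\left(b \right)} \left(\left(-1\right) \left(-4\right) + 39\right) = \left(- \frac{3}{4} + \left(-11\right)^{2} + \frac{1}{2} \left(-11\right)\right) \left(\left(-1\right) \left(-4\right) + 39\right) = \left(- \frac{3}{4} + 121 - \frac{11}{2}\right) \left(4 + 39\right) = \frac{459}{4} \cdot 43 = \frac{19737}{4}$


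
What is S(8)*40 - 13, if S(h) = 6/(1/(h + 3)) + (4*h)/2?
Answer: 3267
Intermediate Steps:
S(h) = 18 + 8*h (S(h) = 6/(1/(3 + h)) + (4*h)*(½) = 6*(3 + h) + 2*h = (18 + 6*h) + 2*h = 18 + 8*h)
S(8)*40 - 13 = (18 + 8*8)*40 - 13 = (18 + 64)*40 - 13 = 82*40 - 13 = 3280 - 13 = 3267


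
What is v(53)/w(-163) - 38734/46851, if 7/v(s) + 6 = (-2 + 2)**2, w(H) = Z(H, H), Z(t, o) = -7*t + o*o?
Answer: -715582533/865494140 ≈ -0.82679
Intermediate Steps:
Z(t, o) = o**2 - 7*t (Z(t, o) = -7*t + o**2 = o**2 - 7*t)
w(H) = H**2 - 7*H
v(s) = -7/6 (v(s) = 7/(-6 + (-2 + 2)**2) = 7/(-6 + 0**2) = 7/(-6 + 0) = 7/(-6) = 7*(-1/6) = -7/6)
v(53)/w(-163) - 38734/46851 = -7*(-1/(163*(-7 - 163)))/6 - 38734/46851 = -7/(6*((-163*(-170)))) - 38734*1/46851 = -7/6/27710 - 38734/46851 = -7/6*1/27710 - 38734/46851 = -7/166260 - 38734/46851 = -715582533/865494140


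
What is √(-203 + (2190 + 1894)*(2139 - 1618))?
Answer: √2127561 ≈ 1458.6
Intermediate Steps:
√(-203 + (2190 + 1894)*(2139 - 1618)) = √(-203 + 4084*521) = √(-203 + 2127764) = √2127561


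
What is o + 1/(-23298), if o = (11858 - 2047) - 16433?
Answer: -154279357/23298 ≈ -6622.0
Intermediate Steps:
o = -6622 (o = 9811 - 16433 = -6622)
o + 1/(-23298) = -6622 + 1/(-23298) = -6622 - 1/23298 = -154279357/23298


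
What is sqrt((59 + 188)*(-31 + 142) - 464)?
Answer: sqrt(26953) ≈ 164.17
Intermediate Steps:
sqrt((59 + 188)*(-31 + 142) - 464) = sqrt(247*111 - 464) = sqrt(27417 - 464) = sqrt(26953)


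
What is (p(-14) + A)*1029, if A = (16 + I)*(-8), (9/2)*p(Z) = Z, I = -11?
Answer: -133084/3 ≈ -44361.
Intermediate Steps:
p(Z) = 2*Z/9
A = -40 (A = (16 - 11)*(-8) = 5*(-8) = -40)
(p(-14) + A)*1029 = ((2/9)*(-14) - 40)*1029 = (-28/9 - 40)*1029 = -388/9*1029 = -133084/3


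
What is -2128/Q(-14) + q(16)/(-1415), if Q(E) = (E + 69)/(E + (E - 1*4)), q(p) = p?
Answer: 19270992/15565 ≈ 1238.1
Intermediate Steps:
Q(E) = (69 + E)/(-4 + 2*E) (Q(E) = (69 + E)/(E + (E - 4)) = (69 + E)/(E + (-4 + E)) = (69 + E)/(-4 + 2*E))
-2128/Q(-14) + q(16)/(-1415) = -2128*2*(-2 - 14)/(69 - 14) + 16/(-1415) = -2128/((½)*55/(-16)) + 16*(-1/1415) = -2128/((½)*(-1/16)*55) - 16/1415 = -2128/(-55/32) - 16/1415 = -2128*(-32/55) - 16/1415 = 68096/55 - 16/1415 = 19270992/15565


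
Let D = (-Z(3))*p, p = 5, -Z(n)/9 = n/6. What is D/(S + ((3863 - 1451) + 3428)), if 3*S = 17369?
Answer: 135/69778 ≈ 0.0019347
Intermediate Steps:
Z(n) = -3*n/2 (Z(n) = -9*n/6 = -3*n/2)
S = 17369/3 (S = (1/3)*17369 = 17369/3 ≈ 5789.7)
D = 45/2 (D = -(-3)*3/2*5 = -1*(-9/2)*5 = (9/2)*5 = 45/2 ≈ 22.500)
D/(S + ((3863 - 1451) + 3428)) = 45/(2*(17369/3 + ((3863 - 1451) + 3428))) = 45/(2*(17369/3 + (2412 + 3428))) = 45/(2*(17369/3 + 5840)) = 45/(2*(34889/3)) = (45/2)*(3/34889) = 135/69778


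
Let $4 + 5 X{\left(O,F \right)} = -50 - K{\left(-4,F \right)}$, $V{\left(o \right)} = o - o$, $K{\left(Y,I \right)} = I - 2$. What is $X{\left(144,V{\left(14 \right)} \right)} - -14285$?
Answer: $\frac{71373}{5} \approx 14275.0$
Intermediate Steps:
$K{\left(Y,I \right)} = -2 + I$
$V{\left(o \right)} = 0$
$X{\left(O,F \right)} = - \frac{52}{5} - \frac{F}{5}$ ($X{\left(O,F \right)} = - \frac{4}{5} + \frac{-50 - \left(-2 + F\right)}{5} = - \frac{4}{5} + \frac{-48 - F}{5} = - \frac{4}{5} - \left(\frac{48}{5} + \frac{F}{5}\right) = - \frac{52}{5} - \frac{F}{5}$)
$X{\left(144,V{\left(14 \right)} \right)} - -14285 = \left(- \frac{52}{5} - 0\right) - -14285 = \left(- \frac{52}{5} + 0\right) + 14285 = - \frac{52}{5} + 14285 = \frac{71373}{5}$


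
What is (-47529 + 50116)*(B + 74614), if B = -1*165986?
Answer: -236379364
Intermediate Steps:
B = -165986
(-47529 + 50116)*(B + 74614) = (-47529 + 50116)*(-165986 + 74614) = 2587*(-91372) = -236379364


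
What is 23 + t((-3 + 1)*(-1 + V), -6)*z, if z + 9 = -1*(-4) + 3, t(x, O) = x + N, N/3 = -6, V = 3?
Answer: 67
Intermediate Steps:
N = -18 (N = 3*(-6) = -18)
t(x, O) = -18 + x (t(x, O) = x - 18 = -18 + x)
z = -2 (z = -9 + (-1*(-4) + 3) = -9 + (4 + 3) = -9 + 7 = -2)
23 + t((-3 + 1)*(-1 + V), -6)*z = 23 + (-18 + (-3 + 1)*(-1 + 3))*(-2) = 23 + (-18 - 2*2)*(-2) = 23 + (-18 - 4)*(-2) = 23 - 22*(-2) = 23 + 44 = 67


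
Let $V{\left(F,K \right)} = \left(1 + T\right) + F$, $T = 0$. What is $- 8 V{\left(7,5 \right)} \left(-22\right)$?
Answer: $1408$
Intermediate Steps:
$V{\left(F,K \right)} = 1 + F$ ($V{\left(F,K \right)} = \left(1 + 0\right) + F = 1 + F$)
$- 8 V{\left(7,5 \right)} \left(-22\right) = - 8 \left(1 + 7\right) \left(-22\right) = \left(-8\right) 8 \left(-22\right) = \left(-64\right) \left(-22\right) = 1408$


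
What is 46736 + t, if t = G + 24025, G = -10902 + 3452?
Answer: 63311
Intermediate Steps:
G = -7450
t = 16575 (t = -7450 + 24025 = 16575)
46736 + t = 46736 + 16575 = 63311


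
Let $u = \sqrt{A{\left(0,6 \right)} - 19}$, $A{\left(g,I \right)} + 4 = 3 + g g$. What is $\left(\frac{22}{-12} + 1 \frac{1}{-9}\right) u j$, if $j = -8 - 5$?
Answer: $\frac{455 i \sqrt{5}}{9} \approx 113.05 i$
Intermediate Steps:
$A{\left(g,I \right)} = -1 + g^{2}$ ($A{\left(g,I \right)} = -4 + \left(3 + g g\right) = -4 + \left(3 + g^{2}\right) = -1 + g^{2}$)
$u = 2 i \sqrt{5}$ ($u = \sqrt{\left(-1 + 0^{2}\right) - 19} = \sqrt{\left(-1 + 0\right) - 19} = \sqrt{-1 - 19} = \sqrt{-20} = 2 i \sqrt{5} \approx 4.4721 i$)
$j = -13$ ($j = -8 - 5 = -13$)
$\left(\frac{22}{-12} + 1 \frac{1}{-9}\right) u j = \left(\frac{22}{-12} + 1 \frac{1}{-9}\right) 2 i \sqrt{5} \left(-13\right) = \left(22 \left(- \frac{1}{12}\right) + 1 \left(- \frac{1}{9}\right)\right) 2 i \sqrt{5} \left(-13\right) = \left(- \frac{11}{6} - \frac{1}{9}\right) 2 i \sqrt{5} \left(-13\right) = - \frac{35 \cdot 2 i \sqrt{5}}{18} \left(-13\right) = - \frac{35 i \sqrt{5}}{9} \left(-13\right) = \frac{455 i \sqrt{5}}{9}$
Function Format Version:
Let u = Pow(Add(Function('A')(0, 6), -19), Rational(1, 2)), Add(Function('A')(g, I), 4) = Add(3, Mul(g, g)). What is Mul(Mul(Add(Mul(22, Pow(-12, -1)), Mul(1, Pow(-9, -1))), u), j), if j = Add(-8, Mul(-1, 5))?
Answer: Mul(Rational(455, 9), I, Pow(5, Rational(1, 2))) ≈ Mul(113.05, I)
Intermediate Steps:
Function('A')(g, I) = Add(-1, Pow(g, 2)) (Function('A')(g, I) = Add(-4, Add(3, Mul(g, g))) = Add(-4, Add(3, Pow(g, 2))) = Add(-1, Pow(g, 2)))
u = Mul(2, I, Pow(5, Rational(1, 2))) (u = Pow(Add(Add(-1, Pow(0, 2)), -19), Rational(1, 2)) = Pow(Add(Add(-1, 0), -19), Rational(1, 2)) = Pow(Add(-1, -19), Rational(1, 2)) = Pow(-20, Rational(1, 2)) = Mul(2, I, Pow(5, Rational(1, 2))) ≈ Mul(4.4721, I))
j = -13 (j = Add(-8, -5) = -13)
Mul(Mul(Add(Mul(22, Pow(-12, -1)), Mul(1, Pow(-9, -1))), u), j) = Mul(Mul(Add(Mul(22, Pow(-12, -1)), Mul(1, Pow(-9, -1))), Mul(2, I, Pow(5, Rational(1, 2)))), -13) = Mul(Mul(Add(Mul(22, Rational(-1, 12)), Mul(1, Rational(-1, 9))), Mul(2, I, Pow(5, Rational(1, 2)))), -13) = Mul(Mul(Add(Rational(-11, 6), Rational(-1, 9)), Mul(2, I, Pow(5, Rational(1, 2)))), -13) = Mul(Mul(Rational(-35, 18), Mul(2, I, Pow(5, Rational(1, 2)))), -13) = Mul(Mul(Rational(-35, 9), I, Pow(5, Rational(1, 2))), -13) = Mul(Rational(455, 9), I, Pow(5, Rational(1, 2)))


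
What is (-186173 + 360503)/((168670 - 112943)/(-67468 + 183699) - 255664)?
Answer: -6754183410/9905342219 ≈ -0.68187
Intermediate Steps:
(-186173 + 360503)/((168670 - 112943)/(-67468 + 183699) - 255664) = 174330/(55727/116231 - 255664) = 174330/(-29716026657/116231) = 174330*(-116231/29716026657) = -6754183410/9905342219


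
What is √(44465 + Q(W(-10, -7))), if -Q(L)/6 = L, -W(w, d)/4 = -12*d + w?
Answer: √46241 ≈ 215.04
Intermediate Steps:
W(w, d) = -4*w + 48*d (W(w, d) = -4*(-12*d + w) = -4*(w - 12*d) = -4*w + 48*d)
Q(L) = -6*L
√(44465 + Q(W(-10, -7))) = √(44465 - 6*(-4*(-10) + 48*(-7))) = √(44465 - 6*(40 - 336)) = √(44465 - 6*(-296)) = √(44465 + 1776) = √46241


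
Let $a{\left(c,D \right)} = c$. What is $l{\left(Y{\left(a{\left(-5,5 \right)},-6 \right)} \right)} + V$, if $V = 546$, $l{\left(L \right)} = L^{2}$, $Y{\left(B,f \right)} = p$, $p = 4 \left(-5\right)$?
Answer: $946$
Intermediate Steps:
$p = -20$
$Y{\left(B,f \right)} = -20$
$l{\left(Y{\left(a{\left(-5,5 \right)},-6 \right)} \right)} + V = \left(-20\right)^{2} + 546 = 400 + 546 = 946$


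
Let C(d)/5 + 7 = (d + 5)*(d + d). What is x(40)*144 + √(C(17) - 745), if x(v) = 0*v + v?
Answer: 5760 + 4*√185 ≈ 5814.4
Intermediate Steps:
C(d) = -35 + 10*d*(5 + d) (C(d) = -35 + 5*((d + 5)*(d + d)) = -35 + 5*((5 + d)*(2*d)) = -35 + 5*(2*d*(5 + d)) = -35 + 10*d*(5 + d))
x(v) = v (x(v) = 0 + v = v)
x(40)*144 + √(C(17) - 745) = 40*144 + √((-35 + 10*17² + 50*17) - 745) = 5760 + √((-35 + 10*289 + 850) - 745) = 5760 + √((-35 + 2890 + 850) - 745) = 5760 + √(3705 - 745) = 5760 + √2960 = 5760 + 4*√185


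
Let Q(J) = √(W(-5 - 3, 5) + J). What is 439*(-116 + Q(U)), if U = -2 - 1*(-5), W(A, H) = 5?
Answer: -50924 + 878*√2 ≈ -49682.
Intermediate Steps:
U = 3 (U = -2 + 5 = 3)
Q(J) = √(5 + J)
439*(-116 + Q(U)) = 439*(-116 + √(5 + 3)) = 439*(-116 + √8) = 439*(-116 + 2*√2) = -50924 + 878*√2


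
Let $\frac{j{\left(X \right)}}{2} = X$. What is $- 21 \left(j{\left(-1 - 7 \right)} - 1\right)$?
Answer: $357$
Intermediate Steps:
$j{\left(X \right)} = 2 X$
$- 21 \left(j{\left(-1 - 7 \right)} - 1\right) = - 21 \left(2 \left(-1 - 7\right) - 1\right) = - 21 \left(2 \left(-8\right) - 1\right) = - 21 \left(-16 - 1\right) = \left(-21\right) \left(-17\right) = 357$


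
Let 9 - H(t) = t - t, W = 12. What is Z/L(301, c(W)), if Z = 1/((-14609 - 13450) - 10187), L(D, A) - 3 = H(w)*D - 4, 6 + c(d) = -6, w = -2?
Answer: -1/103570168 ≈ -9.6553e-9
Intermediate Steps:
c(d) = -12 (c(d) = -6 - 6 = -12)
H(t) = 9 (H(t) = 9 - (t - t) = 9 - 1*0 = 9 + 0 = 9)
L(D, A) = -1 + 9*D (L(D, A) = 3 + (9*D - 4) = 3 + (-4 + 9*D) = -1 + 9*D)
Z = -1/38246 (Z = 1/(-28059 - 10187) = 1/(-38246) = -1/38246 ≈ -2.6147e-5)
Z/L(301, c(W)) = -1/(38246*(-1 + 9*301)) = -1/(38246*(-1 + 2709)) = -1/38246/2708 = -1/38246*1/2708 = -1/103570168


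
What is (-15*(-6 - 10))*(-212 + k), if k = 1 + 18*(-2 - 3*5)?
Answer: -124080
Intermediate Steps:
k = -305 (k = 1 + 18*(-2 - 15) = 1 + 18*(-17) = 1 - 306 = -305)
(-15*(-6 - 10))*(-212 + k) = (-15*(-6 - 10))*(-212 - 305) = -15*(-16)*(-517) = 240*(-517) = -124080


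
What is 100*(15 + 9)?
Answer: 2400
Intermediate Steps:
100*(15 + 9) = 100*24 = 2400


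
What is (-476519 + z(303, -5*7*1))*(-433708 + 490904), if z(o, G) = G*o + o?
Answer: -27844213916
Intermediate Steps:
z(o, G) = o + G*o
(-476519 + z(303, -5*7*1))*(-433708 + 490904) = (-476519 + 303*(1 - 5*7*1))*(-433708 + 490904) = (-476519 + 303*(1 - 35*1))*57196 = (-476519 + 303*(1 - 35))*57196 = (-476519 + 303*(-34))*57196 = (-476519 - 10302)*57196 = -486821*57196 = -27844213916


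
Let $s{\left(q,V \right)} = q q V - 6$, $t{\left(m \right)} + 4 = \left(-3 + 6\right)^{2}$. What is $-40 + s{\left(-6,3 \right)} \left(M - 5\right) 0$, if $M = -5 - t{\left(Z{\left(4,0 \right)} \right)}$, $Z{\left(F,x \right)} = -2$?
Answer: $-40$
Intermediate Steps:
$t{\left(m \right)} = 5$ ($t{\left(m \right)} = -4 + \left(-3 + 6\right)^{2} = -4 + 3^{2} = -4 + 9 = 5$)
$s{\left(q,V \right)} = -6 + V q^{2}$ ($s{\left(q,V \right)} = q^{2} V - 6 = V q^{2} - 6 = -6 + V q^{2}$)
$M = -10$ ($M = -5 - 5 = -10$)
$-40 + s{\left(-6,3 \right)} \left(M - 5\right) 0 = -40 + \left(-6 + 3 \left(-6\right)^{2}\right) \left(-10 - 5\right) 0 = -40 + \left(-6 + 3 \cdot 36\right) \left(\left(-15\right) 0\right) = -40 + \left(-6 + 108\right) 0 = -40 + 102 \cdot 0 = -40 + 0 = -40$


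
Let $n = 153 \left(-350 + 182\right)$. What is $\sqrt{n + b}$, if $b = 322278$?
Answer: $\sqrt{296574} \approx 544.59$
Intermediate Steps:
$n = -25704$ ($n = 153 \left(-168\right) = -25704$)
$\sqrt{n + b} = \sqrt{-25704 + 322278} = \sqrt{296574}$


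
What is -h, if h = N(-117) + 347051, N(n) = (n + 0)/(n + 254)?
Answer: -47545870/137 ≈ -3.4705e+5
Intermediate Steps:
N(n) = n/(254 + n)
h = 47545870/137 (h = -117/(254 - 117) + 347051 = -117/137 + 347051 = 47545870/137 ≈ 3.4705e+5)
-h = -1*47545870/137 = -47545870/137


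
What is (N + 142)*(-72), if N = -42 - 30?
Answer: -5040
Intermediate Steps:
N = -72
(N + 142)*(-72) = (-72 + 142)*(-72) = 70*(-72) = -5040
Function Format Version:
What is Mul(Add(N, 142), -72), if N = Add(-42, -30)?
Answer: -5040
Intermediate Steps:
N = -72
Mul(Add(N, 142), -72) = Mul(Add(-72, 142), -72) = Mul(70, -72) = -5040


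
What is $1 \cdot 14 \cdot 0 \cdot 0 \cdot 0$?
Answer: $0$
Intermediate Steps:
$1 \cdot 14 \cdot 0 \cdot 0 \cdot 0 = 14 \cdot 0 \cdot 0 = 14 \cdot 0 = 0$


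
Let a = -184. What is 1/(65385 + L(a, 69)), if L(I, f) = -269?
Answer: 1/65116 ≈ 1.5357e-5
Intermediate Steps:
1/(65385 + L(a, 69)) = 1/(65385 - 269) = 1/65116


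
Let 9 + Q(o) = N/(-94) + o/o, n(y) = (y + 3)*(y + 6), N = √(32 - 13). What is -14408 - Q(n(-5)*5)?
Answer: -14400 + √19/94 ≈ -14400.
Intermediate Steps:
N = √19 ≈ 4.3589
n(y) = (3 + y)*(6 + y)
Q(o) = -8 - √19/94 (Q(o) = -9 + (√19/(-94) + o/o) = -9 + (√19*(-1/94) + 1) = -9 + (-√19/94 + 1) = -9 + (1 - √19/94) = -8 - √19/94)
-14408 - Q(n(-5)*5) = -14408 - (-8 - √19/94) = -14408 + (8 + √19/94) = -14400 + √19/94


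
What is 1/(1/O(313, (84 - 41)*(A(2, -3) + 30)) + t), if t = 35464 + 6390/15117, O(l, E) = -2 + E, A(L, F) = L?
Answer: 6923586/245540985563 ≈ 2.8197e-5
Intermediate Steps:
t = 178705226/5039 (t = 35464 + 6390*(1/15117) = 35464 + 2130/5039 = 178705226/5039 ≈ 35464.)
1/(1/O(313, (84 - 41)*(A(2, -3) + 30)) + t) = 1/(1/(-2 + (84 - 41)*(2 + 30)) + 178705226/5039) = 1/(1/(-2 + 43*32) + 178705226/5039) = 1/(1/(-2 + 1376) + 178705226/5039) = 1/(1/1374 + 178705226/5039) = 1/(245540985563/6923586) = 6923586/245540985563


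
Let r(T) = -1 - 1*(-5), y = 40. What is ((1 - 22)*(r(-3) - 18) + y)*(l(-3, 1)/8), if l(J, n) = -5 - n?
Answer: -501/2 ≈ -250.50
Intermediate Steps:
r(T) = 4 (r(T) = -1 + 5 = 4)
((1 - 22)*(r(-3) - 18) + y)*(l(-3, 1)/8) = ((1 - 22)*(4 - 18) + 40)*((-5 - 1*1)/8) = (-21*(-14) + 40)*((-5 - 1)*(⅛)) = (294 + 40)*(-6*⅛) = 334*(-¾) = -501/2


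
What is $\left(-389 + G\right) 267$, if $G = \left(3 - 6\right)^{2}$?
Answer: $-101460$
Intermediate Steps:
$G = 9$ ($G = \left(-3\right)^{2} = 9$)
$\left(-389 + G\right) 267 = \left(-389 + 9\right) 267 = \left(-380\right) 267 = -101460$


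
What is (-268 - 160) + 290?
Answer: -138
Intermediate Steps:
(-268 - 160) + 290 = -428 + 290 = -138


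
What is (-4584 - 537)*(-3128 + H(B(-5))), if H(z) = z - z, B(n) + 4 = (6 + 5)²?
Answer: 16018488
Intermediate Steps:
B(n) = 117 (B(n) = -4 + (6 + 5)² = -4 + 11² = -4 + 121 = 117)
H(z) = 0
(-4584 - 537)*(-3128 + H(B(-5))) = (-4584 - 537)*(-3128 + 0) = -5121*(-3128) = 16018488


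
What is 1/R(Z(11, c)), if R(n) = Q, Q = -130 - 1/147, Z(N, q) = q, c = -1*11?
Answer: -147/19111 ≈ -0.0076919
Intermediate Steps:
c = -11
Q = -19111/147 (Q = -130 - 1*1/147 = -130 - 1/147 = -19111/147 ≈ -130.01)
R(n) = -19111/147
1/R(Z(11, c)) = 1/(-19111/147) = -147/19111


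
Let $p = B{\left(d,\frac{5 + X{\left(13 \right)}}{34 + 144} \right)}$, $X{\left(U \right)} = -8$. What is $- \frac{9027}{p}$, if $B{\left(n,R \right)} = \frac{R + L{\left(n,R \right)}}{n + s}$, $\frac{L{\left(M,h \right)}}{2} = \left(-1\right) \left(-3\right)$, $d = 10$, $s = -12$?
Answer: $\frac{1071204}{355} \approx 3017.5$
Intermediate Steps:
$L{\left(M,h \right)} = 6$ ($L{\left(M,h \right)} = 2 \left(\left(-1\right) \left(-3\right)\right) = 2 \cdot 3 = 6$)
$B{\left(n,R \right)} = \frac{6 + R}{-12 + n}$ ($B{\left(n,R \right)} = \frac{R + 6}{n - 12} = \frac{6 + R}{-12 + n}$)
$p = - \frac{1065}{356}$ ($p = \frac{6 + \frac{5 - 8}{34 + 144}}{-12 + 10} = \frac{6 - \frac{3}{178}}{-2} = - \frac{6 - \frac{3}{178}}{2} = \left(- \frac{1}{2}\right) \frac{1065}{178} = - \frac{1065}{356} \approx -2.9916$)
$- \frac{9027}{p} = - \frac{9027}{- \frac{1065}{356}} = \left(-9027\right) \left(- \frac{356}{1065}\right) = \frac{1071204}{355}$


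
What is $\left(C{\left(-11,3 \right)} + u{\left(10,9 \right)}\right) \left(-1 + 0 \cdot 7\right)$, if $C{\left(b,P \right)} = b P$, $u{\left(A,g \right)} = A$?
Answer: $23$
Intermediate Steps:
$C{\left(b,P \right)} = P b$
$\left(C{\left(-11,3 \right)} + u{\left(10,9 \right)}\right) \left(-1 + 0 \cdot 7\right) = \left(3 \left(-11\right) + 10\right) \left(-1 + 0 \cdot 7\right) = \left(-33 + 10\right) \left(-1 + 0\right) = \left(-23\right) \left(-1\right) = 23$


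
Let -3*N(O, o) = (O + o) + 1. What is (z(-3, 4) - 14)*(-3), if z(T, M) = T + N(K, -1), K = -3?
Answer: 48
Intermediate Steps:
N(O, o) = -1/3 - O/3 - o/3 (N(O, o) = -((O + o) + 1)/3 = -(1 + O + o)/3 = -1/3 - O/3 - o/3)
z(T, M) = 1 + T (z(T, M) = T + (-1/3 - 1/3*(-3) - 1/3*(-1)) = T + (-1/3 + 1 + 1/3) = T + 1 = 1 + T)
(z(-3, 4) - 14)*(-3) = ((1 - 3) - 14)*(-3) = (-2 - 14)*(-3) = -16*(-3) = 48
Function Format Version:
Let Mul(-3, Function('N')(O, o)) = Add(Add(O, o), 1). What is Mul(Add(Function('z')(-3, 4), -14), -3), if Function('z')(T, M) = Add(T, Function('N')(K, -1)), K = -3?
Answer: 48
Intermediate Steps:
Function('N')(O, o) = Add(Rational(-1, 3), Mul(Rational(-1, 3), O), Mul(Rational(-1, 3), o)) (Function('N')(O, o) = Mul(Rational(-1, 3), Add(Add(O, o), 1)) = Mul(Rational(-1, 3), Add(1, O, o)) = Add(Rational(-1, 3), Mul(Rational(-1, 3), O), Mul(Rational(-1, 3), o)))
Function('z')(T, M) = Add(1, T) (Function('z')(T, M) = Add(T, Add(Rational(-1, 3), Mul(Rational(-1, 3), -3), Mul(Rational(-1, 3), -1))) = Add(T, Add(Rational(-1, 3), 1, Rational(1, 3))) = Add(T, 1) = Add(1, T))
Mul(Add(Function('z')(-3, 4), -14), -3) = Mul(Add(Add(1, -3), -14), -3) = Mul(Add(-2, -14), -3) = Mul(-16, -3) = 48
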